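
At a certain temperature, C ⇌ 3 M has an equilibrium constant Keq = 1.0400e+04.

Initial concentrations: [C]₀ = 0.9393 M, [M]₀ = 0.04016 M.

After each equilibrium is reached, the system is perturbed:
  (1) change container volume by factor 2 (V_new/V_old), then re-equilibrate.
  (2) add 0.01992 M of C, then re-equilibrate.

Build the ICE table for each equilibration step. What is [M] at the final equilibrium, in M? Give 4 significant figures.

Q₀ = 6.8957e-05 vs Keq = 1.0400e+04 ⇒ Q<K, forward
Step 1:
                    C           M
  I            0.9393     0.04016
  C           -0.9371       2.811
  E          0.002229       2.851
  solve Keq expr → x = 0.9371; check Q = 1.0400e+04
Then change container volume by factor 2 (V_new/V_old).
Step 2:
                    C           M
  I          0.001115       1.426
  C       -8.3444e-04    0.002503
  E        2.8011e-04       1.428
  solve Keq expr → x = 8.3444e-04; check Q = 1.0400e+04
Then add 0.01992 M of C.
Step 3:
                    C           M
  I            0.0202       1.428
  C          -0.01988     0.05965
  E        3.1669e-04       1.488
  solve Keq expr → x = 0.01988; check Q = 1.0400e+04

[M]_eq = 1.488 M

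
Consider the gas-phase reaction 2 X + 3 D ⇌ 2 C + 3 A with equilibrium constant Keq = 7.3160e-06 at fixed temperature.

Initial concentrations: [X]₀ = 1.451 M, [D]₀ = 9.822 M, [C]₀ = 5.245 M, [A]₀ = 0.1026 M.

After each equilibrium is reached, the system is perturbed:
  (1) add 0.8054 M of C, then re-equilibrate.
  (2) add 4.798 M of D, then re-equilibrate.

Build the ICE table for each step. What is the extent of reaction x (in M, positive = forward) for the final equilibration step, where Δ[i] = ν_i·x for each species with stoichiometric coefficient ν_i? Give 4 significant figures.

x = 0.01154 M

Q₀ = 1.4894e-05 vs Keq = 7.3160e-06 ⇒ Q>K, reverse
Step 1:
                   X          D          C          A
  init         1.451      9.822      5.245     0.1026
  Δ          0.01388    0.02081   -0.01388   -0.02081
  eq           1.465      9.843      5.231    0.08179
  solve Keq expr → x = -0.006938; check Q = 7.3160e-06
Then add 0.8054 M of C.
Step 2:
                   X          D          C          A
  init         1.465      9.843      6.037    0.08179
  Δ         0.004794   0.007191  -0.004794  -0.007191
  eq            1.47       9.85      6.032     0.0746
  solve Keq expr → x = -0.002397; check Q = 7.3160e-06
Then add 4.798 M of D.
Step 3:
                   X          D          C          A
  init          1.47      14.65      6.032     0.0746
  Δ         -0.02309   -0.03463    0.02309    0.03463
  eq           1.447      14.61      6.055     0.1092
  solve Keq expr → x = 0.01154; check Q = 7.3160e-06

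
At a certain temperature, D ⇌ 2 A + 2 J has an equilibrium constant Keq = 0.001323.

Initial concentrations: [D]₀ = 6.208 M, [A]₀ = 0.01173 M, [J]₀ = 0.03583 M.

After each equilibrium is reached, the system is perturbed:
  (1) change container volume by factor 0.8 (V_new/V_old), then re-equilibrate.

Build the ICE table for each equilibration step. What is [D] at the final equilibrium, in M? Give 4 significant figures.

Q₀ = 2.8454e-08 vs Keq = 0.001323 ⇒ Q<K, forward
Step 1:
                  D         A         J
  init        6.208   0.01173   0.03583
  Δ         -0.1379    0.2758    0.2758
  eq           6.07    0.2875    0.3116
  solve Keq expr → x = 0.1379; check Q = 0.001323
Then change container volume by factor 0.8 (V_new/V_old).
Step 2:
                  D         A         J
  init        7.588    0.3594    0.3896
  Δ         0.02866  -0.05731  -0.05731
  eq          7.616    0.3021    0.3322
  solve Keq expr → x = -0.02866; check Q = 0.001323

[D]_eq = 7.616 M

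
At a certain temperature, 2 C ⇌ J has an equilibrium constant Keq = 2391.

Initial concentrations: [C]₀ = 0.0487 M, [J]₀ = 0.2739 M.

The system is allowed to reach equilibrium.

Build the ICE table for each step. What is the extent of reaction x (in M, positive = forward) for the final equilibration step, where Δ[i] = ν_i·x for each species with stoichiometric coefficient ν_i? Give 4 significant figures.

Q₀ = 115.5 vs Keq = 2391 ⇒ Q<K, forward
Step 1:
                    C           J
  Initial      0.0487      0.2739
  Change     -0.03764     0.01882
  Equil       0.01106      0.2927
  solve Keq expr → x = 0.01882; check Q = 2391

x = 0.01882 M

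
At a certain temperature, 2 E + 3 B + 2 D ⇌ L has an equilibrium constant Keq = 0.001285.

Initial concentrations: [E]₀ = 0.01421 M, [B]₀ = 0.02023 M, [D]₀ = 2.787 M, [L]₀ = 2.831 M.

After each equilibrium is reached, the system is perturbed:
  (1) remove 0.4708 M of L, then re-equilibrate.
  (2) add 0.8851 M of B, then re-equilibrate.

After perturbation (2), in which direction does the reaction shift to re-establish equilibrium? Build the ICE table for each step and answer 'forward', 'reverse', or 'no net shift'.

Q₀ = 2.1802e+08 vs Keq = 0.001285 ⇒ Q>K, reverse
Step 1:
                  E         B         D         L
  init      0.01421   0.02023     2.787     2.831
  Δ           1.822     2.733     1.822   -0.9109
  eq          1.836     2.753     4.609      1.92
  solve Keq expr → x = -0.9109; check Q = 0.001285
Then remove 0.4708 M of L.
Step 2:
                  E         B         D         L
  init        1.836     2.753     4.609     1.449
  Δ        -0.07897   -0.1185  -0.07897   0.03948
  eq          1.757     2.635      4.53     1.489
  solve Keq expr → x = 0.03948; check Q = 0.001285
Then add 0.8851 M of B.
Step 3:
                  E         B         D         L
  init        1.757      3.52      4.53     1.489
  Δ         -0.2584   -0.3876   -0.2584    0.1292
  eq          1.499     3.132     4.271     1.618
  solve Keq expr → x = 0.1292; check Q = 0.001285

Direction: forward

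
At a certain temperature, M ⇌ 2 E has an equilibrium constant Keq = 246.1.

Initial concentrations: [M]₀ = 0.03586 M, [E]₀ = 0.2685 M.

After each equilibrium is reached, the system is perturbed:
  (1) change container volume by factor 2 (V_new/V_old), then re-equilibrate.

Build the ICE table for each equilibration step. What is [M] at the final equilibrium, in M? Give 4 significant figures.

Q₀ = 2.01 vs Keq = 246.1 ⇒ Q<K, forward
Step 1:
                   M          E
  Initial    0.03586     0.2685
  Change    -0.03539    0.07078
  Equil   4.6775e-04     0.3393
  solve Keq expr → x = 0.03539; check Q = 246.1
Then change container volume by factor 2 (V_new/V_old).
Step 2:
                   M          E
  Initial 2.3388e-04     0.1696
  Change  -1.1662e-04 2.3323e-04
  Equil   1.1726e-04     0.1699
  solve Keq expr → x = 1.1662e-04; check Q = 246.1

[M]_eq = 1.1726e-04 M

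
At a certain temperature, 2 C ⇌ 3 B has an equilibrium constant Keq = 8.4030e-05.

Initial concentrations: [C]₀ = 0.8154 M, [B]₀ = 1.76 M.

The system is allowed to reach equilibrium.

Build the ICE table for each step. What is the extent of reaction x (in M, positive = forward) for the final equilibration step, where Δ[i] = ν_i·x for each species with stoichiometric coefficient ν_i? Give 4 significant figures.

Q₀ = 8.2 vs Keq = 8.4030e-05 ⇒ Q>K, reverse
Step 1:
                   C          B
  I           0.8154       1.76
  C            1.128     -1.692
  E            1.943    0.06821
  solve Keq expr → x = -0.5639; check Q = 8.4030e-05

x = -0.5639 M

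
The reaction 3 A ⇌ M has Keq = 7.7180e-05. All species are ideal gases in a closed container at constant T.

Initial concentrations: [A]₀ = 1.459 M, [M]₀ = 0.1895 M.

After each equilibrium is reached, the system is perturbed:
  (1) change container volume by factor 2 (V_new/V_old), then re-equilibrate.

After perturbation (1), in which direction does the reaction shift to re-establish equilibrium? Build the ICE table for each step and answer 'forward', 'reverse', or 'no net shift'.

Q₀ = 0.06102 vs Keq = 7.7180e-05 ⇒ Q>K, reverse
Step 1:
                   A          M
  I            1.459     0.1895
  C           0.5666    -0.1889
  E            2.026 6.4143e-04
  solve Keq expr → x = -0.1889; check Q = 7.7180e-05
Then change container volume by factor 2 (V_new/V_old).
Step 2:
                   A          M
  I            1.013 3.2072e-04
  C       7.2110e-04 -2.4037e-04
  E            1.014 8.0350e-05
  solve Keq expr → x = -2.4037e-04; check Q = 7.7180e-05

Direction: reverse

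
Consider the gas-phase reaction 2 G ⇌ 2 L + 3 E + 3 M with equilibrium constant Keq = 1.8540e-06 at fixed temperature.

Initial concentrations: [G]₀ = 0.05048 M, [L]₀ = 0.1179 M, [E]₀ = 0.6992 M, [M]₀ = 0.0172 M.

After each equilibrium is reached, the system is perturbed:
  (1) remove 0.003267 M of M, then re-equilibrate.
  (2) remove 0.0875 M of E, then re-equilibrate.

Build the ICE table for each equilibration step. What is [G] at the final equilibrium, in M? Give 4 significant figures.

[G]_eq = 0.05193 M

Q₀ = 9.4881e-06 vs Keq = 1.8540e-06 ⇒ Q>K, reverse
Step 1:
                   G          L          E          M
  I          0.05048     0.1179     0.6992     0.0172
  C          0.00421   -0.00421  -0.006315  -0.006315
  E          0.05469     0.1137     0.6929    0.01089
  solve Keq expr → x = -0.002105; check Q = 1.8540e-06
Then remove 0.003267 M of M.
Step 2:
                   G          L          E          M
  I          0.05469     0.1137     0.6929   0.007618
  C        -0.001902   0.001902   0.002853   0.002853
  E          0.05279     0.1156     0.6957    0.01047
  solve Keq expr → x = 9.5102e-04; check Q = 1.8540e-06
Then remove 0.0875 M of E.
Step 3:
                   G          L          E          M
  I          0.05279     0.1156     0.6082    0.01047
  C       -8.6147e-04 8.6147e-04   0.001292   0.001292
  E          0.05193     0.1165     0.6095    0.01176
  solve Keq expr → x = 4.3073e-04; check Q = 1.8540e-06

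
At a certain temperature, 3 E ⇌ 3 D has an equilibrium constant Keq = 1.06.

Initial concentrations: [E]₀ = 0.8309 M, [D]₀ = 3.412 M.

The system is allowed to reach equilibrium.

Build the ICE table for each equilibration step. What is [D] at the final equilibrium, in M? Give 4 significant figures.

Q₀ = 69.24 vs Keq = 1.06 ⇒ Q>K, reverse
Step 1:
                    E           D
  init         0.8309       3.412
  Δ              1.27       -1.27
  eq            2.101       2.142
  solve Keq expr → x = -0.4233; check Q = 1.06

[D]_eq = 2.142 M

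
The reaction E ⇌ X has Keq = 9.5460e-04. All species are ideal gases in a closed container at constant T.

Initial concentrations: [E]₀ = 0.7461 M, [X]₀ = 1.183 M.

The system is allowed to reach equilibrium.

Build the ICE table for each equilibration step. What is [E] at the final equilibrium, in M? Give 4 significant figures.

[E]_eq = 1.927 M

Q₀ = 1.586 vs Keq = 9.5460e-04 ⇒ Q>K, reverse
Step 1:
                   E          X
  I           0.7461      1.183
  C            1.181     -1.181
  E            1.927    0.00184
  solve Keq expr → x = -1.181; check Q = 9.5460e-04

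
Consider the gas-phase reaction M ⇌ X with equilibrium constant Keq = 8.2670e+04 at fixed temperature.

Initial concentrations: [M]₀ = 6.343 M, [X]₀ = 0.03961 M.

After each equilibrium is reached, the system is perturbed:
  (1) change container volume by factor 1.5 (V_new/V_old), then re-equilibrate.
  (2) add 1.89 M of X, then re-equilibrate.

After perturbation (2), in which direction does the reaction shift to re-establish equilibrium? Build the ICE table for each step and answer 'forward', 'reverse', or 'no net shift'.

Q₀ = 0.006245 vs Keq = 8.2670e+04 ⇒ Q<K, forward
Step 1:
                    M           X
  Initial       6.343     0.03961
  Change       -6.343       6.343
  Equil    7.7205e-05       6.383
  solve Keq expr → x = 6.343; check Q = 8.2670e+04
Then change container volume by factor 1.5 (V_new/V_old).
Step 2:
                    M           X
  Initial  5.1470e-05       4.255
  Change            0           0
  Equil    5.1470e-05       4.255
  solve Keq expr → x = 0; check Q = 8.2670e+04
Then add 1.89 M of X.
Step 3:
                    M           X
  Initial  5.1470e-05       6.145
  Change   2.2862e-05 -2.2862e-05
  Equil    7.4332e-05       6.145
  solve Keq expr → x = -2.2862e-05; check Q = 8.2670e+04

Direction: reverse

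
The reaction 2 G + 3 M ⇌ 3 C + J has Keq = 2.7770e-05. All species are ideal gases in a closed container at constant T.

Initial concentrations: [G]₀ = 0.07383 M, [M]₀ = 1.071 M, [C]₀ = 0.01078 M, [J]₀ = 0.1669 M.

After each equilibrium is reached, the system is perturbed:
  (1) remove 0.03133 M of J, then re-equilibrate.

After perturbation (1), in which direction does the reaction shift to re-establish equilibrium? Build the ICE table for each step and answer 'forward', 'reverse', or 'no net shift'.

Direction: forward

Q₀ = 3.1223e-05 vs Keq = 2.7770e-05 ⇒ Q>K, reverse
Step 1:
                   G          M          C          J
  Initial    0.07383      1.071    0.01078     0.1669
  Change  2.5520e-04 3.8280e-04 -3.8280e-04 -1.2760e-04
  Equil      0.07409      1.071     0.0104     0.1668
  solve Keq expr → x = -1.2760e-04; check Q = 2.7770e-05
Then remove 0.03133 M of J.
Step 2:
                   G          M          C          J
  Initial    0.07409      1.071     0.0104     0.1354
  Change  -4.5826e-04 -6.8739e-04 6.8739e-04 2.2913e-04
  Equil      0.07363      1.071    0.01108     0.1357
  solve Keq expr → x = 2.2913e-04; check Q = 2.7770e-05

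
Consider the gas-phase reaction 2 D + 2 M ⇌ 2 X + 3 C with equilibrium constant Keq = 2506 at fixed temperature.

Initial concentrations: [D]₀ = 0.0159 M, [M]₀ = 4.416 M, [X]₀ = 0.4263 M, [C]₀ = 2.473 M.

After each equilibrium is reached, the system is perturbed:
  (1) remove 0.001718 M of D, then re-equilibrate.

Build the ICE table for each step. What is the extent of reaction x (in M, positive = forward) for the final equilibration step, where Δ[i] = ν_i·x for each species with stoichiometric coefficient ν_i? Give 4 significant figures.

Q₀ = 557.5 vs Keq = 2506 ⇒ Q<K, forward
Step 1:
                   D          M          X          C
  I           0.0159      4.416     0.4263      2.473
  C        -0.008185  -0.008185   0.008185    0.01228
  E         0.007715      4.408     0.4345      2.485
  solve Keq expr → x = 0.004093; check Q = 2506
Then remove 0.001718 M of D.
Step 2:
                   D          M          X          C
  I         0.005997      4.408     0.4345      2.485
  C         0.001674   0.001674  -0.001674  -0.002511
  E         0.007671      4.409     0.4328      2.483
  solve Keq expr → x = -8.3686e-04; check Q = 2506

x = -8.3686e-04 M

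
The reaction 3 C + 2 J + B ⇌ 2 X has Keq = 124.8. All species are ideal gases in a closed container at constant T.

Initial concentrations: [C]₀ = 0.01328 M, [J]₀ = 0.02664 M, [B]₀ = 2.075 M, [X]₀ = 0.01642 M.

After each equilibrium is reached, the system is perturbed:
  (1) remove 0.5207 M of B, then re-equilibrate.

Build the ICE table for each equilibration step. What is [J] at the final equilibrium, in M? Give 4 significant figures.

[J]_eq = 0.03974 M

Q₀ = 7.8175e+04 vs Keq = 124.8 ⇒ Q>K, reverse
Step 1:
                   C          J          B          X
  I          0.01328    0.02664      2.075    0.01642
  C          0.01909    0.01273   0.006363   -0.01273
  E          0.03237    0.03937      2.081   0.003695
  solve Keq expr → x = -0.006363; check Q = 124.8
Then remove 0.5207 M of B.
Step 2:
                   C          J          B          X
  I          0.03237    0.03937      1.561   0.003695
  C       5.6836e-04 3.7891e-04 1.8945e-04 -3.7891e-04
  E          0.03294    0.03974      1.561   0.003316
  solve Keq expr → x = -1.8945e-04; check Q = 124.8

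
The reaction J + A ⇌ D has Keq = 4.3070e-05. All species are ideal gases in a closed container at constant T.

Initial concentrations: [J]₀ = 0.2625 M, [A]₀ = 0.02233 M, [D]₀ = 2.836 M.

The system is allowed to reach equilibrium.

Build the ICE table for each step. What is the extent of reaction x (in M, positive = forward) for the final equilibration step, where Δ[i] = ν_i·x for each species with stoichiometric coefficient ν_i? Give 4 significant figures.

Q₀ = 483.8 vs Keq = 4.3070e-05 ⇒ Q>K, reverse
Step 1:
                  J         A         D
  init       0.2625   0.02233     2.836
  Δ           2.836     2.836    -2.836
  eq          3.098     2.858 3.8135e-04
  solve Keq expr → x = -2.836; check Q = 4.3070e-05

x = -2.836 M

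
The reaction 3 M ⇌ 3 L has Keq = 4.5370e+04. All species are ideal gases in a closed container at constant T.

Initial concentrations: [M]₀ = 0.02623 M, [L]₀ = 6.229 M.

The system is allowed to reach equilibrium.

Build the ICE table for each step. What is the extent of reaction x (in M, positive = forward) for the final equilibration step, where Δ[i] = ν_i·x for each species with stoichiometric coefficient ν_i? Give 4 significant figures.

Q₀ = 1.3392e+07 vs Keq = 4.5370e+04 ⇒ Q>K, reverse
Step 1:
                  M         L
  I         0.02623     6.229
  C          0.1444   -0.1444
  E          0.1706     6.085
  solve Keq expr → x = -0.04812; check Q = 4.5370e+04

x = -0.04812 M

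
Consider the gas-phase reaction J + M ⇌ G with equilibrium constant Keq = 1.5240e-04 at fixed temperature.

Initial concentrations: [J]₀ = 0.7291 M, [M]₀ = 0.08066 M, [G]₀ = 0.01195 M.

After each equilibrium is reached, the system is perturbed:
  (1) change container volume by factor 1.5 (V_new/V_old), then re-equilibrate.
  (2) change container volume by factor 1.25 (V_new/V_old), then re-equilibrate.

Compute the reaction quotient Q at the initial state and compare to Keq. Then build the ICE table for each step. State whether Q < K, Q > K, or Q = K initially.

Q₀ = 0.2032 vs Keq = 1.5240e-04 ⇒ Q>K, reverse
Step 1:
                  J         M         G
  init       0.7291   0.08066   0.01195
  Δ         0.01194   0.01194  -0.01194
  eq          0.741    0.0926 1.0458e-05
  solve Keq expr → x = -0.01194; check Q = 1.5240e-04
Then change container volume by factor 1.5 (V_new/V_old).
Step 2:
                  J         M         G
  init        0.494   0.06173 6.9718e-06
  Δ       2.3237e-06 2.3237e-06 -2.3237e-06
  eq          0.494   0.06174 4.6481e-06
  solve Keq expr → x = -2.3237e-06; check Q = 1.5240e-04
Then change container volume by factor 1.25 (V_new/V_old).
Step 3:
                  J         M         G
  init       0.3952   0.04939 3.7184e-06
  Δ       7.4364e-07 7.4364e-07 -7.4364e-07
  eq         0.3952   0.04939 2.9748e-06
  solve Keq expr → x = -7.4364e-07; check Q = 1.5240e-04

Q₀ = 0.2032; Q > K (proceeds reverse)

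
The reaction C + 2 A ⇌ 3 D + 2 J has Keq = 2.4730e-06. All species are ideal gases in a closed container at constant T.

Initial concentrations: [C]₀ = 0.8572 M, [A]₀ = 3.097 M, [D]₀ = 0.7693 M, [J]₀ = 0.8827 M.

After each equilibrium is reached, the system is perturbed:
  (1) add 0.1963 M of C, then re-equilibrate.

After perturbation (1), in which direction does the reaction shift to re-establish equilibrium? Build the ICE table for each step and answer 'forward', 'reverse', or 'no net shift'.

Q₀ = 0.04315 vs Keq = 2.4730e-06 ⇒ Q>K, reverse
Step 1:
                    C           A           D           J
  I            0.8572       3.097      0.7693      0.8827
  C            0.2367      0.4735     -0.7102     -0.4735
  E             1.094        3.57     0.05906      0.4092
  solve Keq expr → x = -0.2367; check Q = 2.4730e-06
Then add 0.1963 M of C.
Step 2:
                    C           A           D           J
  I              1.29        3.57     0.05906      0.4092
  C          -0.00103   -0.002061    0.003091    0.002061
  E             1.289       3.568     0.06215      0.4113
  solve Keq expr → x = 0.00103; check Q = 2.4730e-06

Direction: forward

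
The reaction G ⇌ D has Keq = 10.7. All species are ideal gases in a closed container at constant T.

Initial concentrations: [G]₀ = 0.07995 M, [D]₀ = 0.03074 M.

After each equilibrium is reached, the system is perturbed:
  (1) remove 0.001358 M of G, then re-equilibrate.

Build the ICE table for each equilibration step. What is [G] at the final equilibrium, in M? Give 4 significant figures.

Q₀ = 0.3845 vs Keq = 10.7 ⇒ Q<K, forward
Step 1:
                    G           D
  init        0.07995     0.03074
  Δ          -0.07049     0.07049
  eq         0.009461      0.1012
  solve Keq expr → x = 0.07049; check Q = 10.7
Then remove 0.001358 M of G.
Step 2:
                    G           D
  init       0.008103      0.1012
  Δ          0.001242   -0.001242
  eq         0.009345     0.09999
  solve Keq expr → x = -0.001242; check Q = 10.7

[G]_eq = 0.009345 M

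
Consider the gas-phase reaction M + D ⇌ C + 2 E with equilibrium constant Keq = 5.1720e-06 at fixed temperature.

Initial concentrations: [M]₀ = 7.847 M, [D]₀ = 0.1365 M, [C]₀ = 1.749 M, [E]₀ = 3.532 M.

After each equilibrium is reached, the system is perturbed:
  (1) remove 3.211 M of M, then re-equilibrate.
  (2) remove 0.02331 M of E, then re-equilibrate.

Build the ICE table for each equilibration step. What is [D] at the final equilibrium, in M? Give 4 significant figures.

Q₀ = 20.37 vs Keq = 5.1720e-06 ⇒ Q>K, reverse
Step 1:
                  M         D         C         E
  init        7.847    0.1365     1.749     3.532
  Δ           1.731     1.731    -1.731    -3.461
  eq          9.578     1.867   0.01842   0.07085
  solve Keq expr → x = -1.731; check Q = 5.1720e-06
Then remove 3.211 M of M.
Step 2:
                  M         D         C         E
  init        6.367     1.867   0.01842   0.07085
  Δ        0.003402  0.003402 -0.003402 -0.006803
  eq           6.37      1.87   0.01502   0.06405
  solve Keq expr → x = -0.003402; check Q = 5.1720e-06
Then remove 0.02331 M of E.
Step 3:
                  M         D         C         E
  init         6.37      1.87   0.01502   0.04074
  Δ       -0.006393 -0.006393  0.006393   0.01279
  eq          6.364     1.864   0.02142   0.05352
  solve Keq expr → x = 0.006393; check Q = 5.1720e-06

[D]_eq = 1.864 M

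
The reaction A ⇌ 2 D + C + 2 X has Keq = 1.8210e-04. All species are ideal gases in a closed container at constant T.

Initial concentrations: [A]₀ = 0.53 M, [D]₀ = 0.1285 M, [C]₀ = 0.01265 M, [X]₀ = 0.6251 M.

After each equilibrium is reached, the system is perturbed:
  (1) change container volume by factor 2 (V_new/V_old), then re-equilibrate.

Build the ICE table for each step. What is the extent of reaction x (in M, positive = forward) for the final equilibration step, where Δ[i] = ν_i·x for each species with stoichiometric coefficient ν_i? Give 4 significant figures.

x = 0.02181 M

Q₀ = 1.5400e-04 vs Keq = 1.8210e-04 ⇒ Q<K, forward
Step 1:
                  A         D         C         X
  init         0.53    0.1285   0.01265    0.6251
  Δ       -0.001472  0.002945  0.001472  0.002945
  eq         0.5285    0.1314   0.01412     0.628
  solve Keq expr → x = 0.001472; check Q = 1.8210e-04
Then change container volume by factor 2 (V_new/V_old).
Step 2:
                  A         D         C         X
  init       0.2643   0.06572  0.007061     0.314
  Δ        -0.02181   0.04362   0.02181   0.04362
  eq         0.2425    0.1093   0.02887    0.3576
  solve Keq expr → x = 0.02181; check Q = 1.8210e-04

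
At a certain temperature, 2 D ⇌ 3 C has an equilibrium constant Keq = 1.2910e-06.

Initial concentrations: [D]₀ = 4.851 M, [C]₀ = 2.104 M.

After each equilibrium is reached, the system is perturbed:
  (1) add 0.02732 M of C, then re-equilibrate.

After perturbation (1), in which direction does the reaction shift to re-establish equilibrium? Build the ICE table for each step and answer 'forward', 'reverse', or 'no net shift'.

Direction: reverse

Q₀ = 0.3958 vs Keq = 1.2910e-06 ⇒ Q>K, reverse
Step 1:
                    D           C
  init          4.851       2.104
  Δ             1.378      -2.067
  eq            6.229     0.03686
  solve Keq expr → x = -0.689; check Q = 1.2910e-06
Then add 0.02732 M of C.
Step 2:
                    D           C
  init          6.229     0.06418
  Δ           0.01817    -0.02725
  eq            6.247     0.03693
  solve Keq expr → x = -0.009083; check Q = 1.2910e-06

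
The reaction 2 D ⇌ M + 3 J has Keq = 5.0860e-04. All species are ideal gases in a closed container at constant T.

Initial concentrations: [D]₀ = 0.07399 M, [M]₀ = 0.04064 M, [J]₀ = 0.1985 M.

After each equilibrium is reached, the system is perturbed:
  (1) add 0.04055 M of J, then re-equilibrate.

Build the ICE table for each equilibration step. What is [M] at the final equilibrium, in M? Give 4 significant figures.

Q₀ = 0.05806 vs Keq = 5.0860e-04 ⇒ Q>K, reverse
Step 1:
                  D         M         J
  init      0.07399   0.04064    0.1985
  Δ         0.06365  -0.03183  -0.09548
  eq         0.1376  0.008813     0.103
  solve Keq expr → x = -0.03183; check Q = 5.0860e-04
Then add 0.04055 M of J.
Step 2:
                  D         M         J
  init       0.1376  0.008813    0.1436
  Δ        0.008105 -0.004052  -0.01216
  eq         0.1457  0.004761    0.1314
  solve Keq expr → x = -0.004052; check Q = 5.0860e-04

[M]_eq = 0.004761 M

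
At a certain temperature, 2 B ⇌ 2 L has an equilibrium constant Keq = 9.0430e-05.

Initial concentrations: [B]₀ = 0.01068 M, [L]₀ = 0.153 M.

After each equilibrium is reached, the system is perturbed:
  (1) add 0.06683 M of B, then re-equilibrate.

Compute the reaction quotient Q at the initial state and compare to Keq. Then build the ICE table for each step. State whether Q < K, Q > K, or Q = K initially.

Q₀ = 205.2; Q > K (proceeds reverse)

Q₀ = 205.2 vs Keq = 9.0430e-05 ⇒ Q>K, reverse
Step 1:
                  B         L
  Initial   0.01068     0.153
  Change     0.1515   -0.1515
  Equil      0.1621  0.001542
  solve Keq expr → x = -0.07573; check Q = 9.0430e-05
Then add 0.06683 M of B.
Step 2:
                  B         L
  Initial     0.229  0.001542
  Change  -6.2953e-04 6.2953e-04
  Equil      0.2283  0.002171
  solve Keq expr → x = 3.1477e-04; check Q = 9.0430e-05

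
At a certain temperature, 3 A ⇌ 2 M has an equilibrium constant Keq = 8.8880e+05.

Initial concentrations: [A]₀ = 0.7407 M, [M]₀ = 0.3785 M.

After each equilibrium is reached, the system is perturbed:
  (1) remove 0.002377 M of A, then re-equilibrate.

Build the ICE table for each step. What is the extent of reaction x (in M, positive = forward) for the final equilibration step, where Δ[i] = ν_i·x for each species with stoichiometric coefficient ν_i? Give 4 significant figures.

x = -7.8851e-04 M

Q₀ = 0.3525 vs Keq = 8.8880e+05 ⇒ Q<K, forward
Step 1:
                  A         M
  init       0.7407    0.3785
  Δ         -0.7313    0.4875
  eq        0.00945     0.866
  solve Keq expr → x = 0.2438; check Q = 8.8880e+05
Then remove 0.002377 M of A.
Step 2:
                  A         M
  init     0.007073     0.866
  Δ        0.002366 -0.001577
  eq       0.009438    0.8644
  solve Keq expr → x = -7.8851e-04; check Q = 8.8880e+05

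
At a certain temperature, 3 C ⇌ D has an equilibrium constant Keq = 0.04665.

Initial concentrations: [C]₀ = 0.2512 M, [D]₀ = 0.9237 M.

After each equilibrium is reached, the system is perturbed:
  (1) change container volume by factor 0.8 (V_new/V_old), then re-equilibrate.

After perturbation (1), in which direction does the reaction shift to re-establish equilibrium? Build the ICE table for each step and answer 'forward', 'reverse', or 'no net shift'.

Q₀ = 58.27 vs Keq = 0.04665 ⇒ Q>K, reverse
Step 1:
                  C         D
  init       0.2512    0.9237
  Δ           1.712   -0.5707
  eq          1.963     0.353
  solve Keq expr → x = -0.5707; check Q = 0.04665
Then change container volume by factor 0.8 (V_new/V_old).
Step 2:
                  C         D
  init        2.454    0.4413
  Δ         -0.2254   0.07514
  eq          2.229    0.5164
  solve Keq expr → x = 0.07514; check Q = 0.04665

Direction: forward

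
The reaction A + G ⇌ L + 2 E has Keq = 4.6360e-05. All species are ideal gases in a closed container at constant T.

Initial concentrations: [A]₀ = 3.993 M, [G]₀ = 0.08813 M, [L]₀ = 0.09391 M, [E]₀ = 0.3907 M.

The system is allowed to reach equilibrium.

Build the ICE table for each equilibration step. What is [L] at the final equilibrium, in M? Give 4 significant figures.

Q₀ = 0.04074 vs Keq = 4.6360e-05 ⇒ Q>K, reverse
Step 1:
                   A          G          L          E
  Initial      3.993    0.08813    0.09391     0.3907
  Change     0.09309    0.09309   -0.09309    -0.1862
  Equil        4.086     0.1812 8.2069e-04     0.2045
  solve Keq expr → x = -0.09309; check Q = 4.6360e-05

[L]_eq = 8.2069e-04 M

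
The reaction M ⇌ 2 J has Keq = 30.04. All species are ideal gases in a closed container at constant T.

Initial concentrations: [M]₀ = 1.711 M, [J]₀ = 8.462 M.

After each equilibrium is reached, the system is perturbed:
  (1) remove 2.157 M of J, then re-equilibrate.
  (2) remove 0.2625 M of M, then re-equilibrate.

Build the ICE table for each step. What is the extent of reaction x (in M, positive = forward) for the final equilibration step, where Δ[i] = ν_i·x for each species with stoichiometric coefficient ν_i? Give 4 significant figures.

Q₀ = 41.85 vs Keq = 30.04 ⇒ Q>K, reverse
Step 1:
                    M           J
  I             1.711       8.462
  C            0.3228     -0.6456
  E             2.034       7.816
  solve Keq expr → x = -0.3228; check Q = 30.04
Then remove 2.157 M of J.
Step 2:
                    M           J
  I             2.034       5.659
  C           -0.5304       1.061
  E             1.503        6.72
  solve Keq expr → x = 0.5304; check Q = 30.04
Then remove 0.2625 M of M.
Step 3:
                    M           J
  I             1.241        6.72
  C            0.1399     -0.2798
  E             1.381        6.44
  solve Keq expr → x = -0.1399; check Q = 30.04

x = -0.1399 M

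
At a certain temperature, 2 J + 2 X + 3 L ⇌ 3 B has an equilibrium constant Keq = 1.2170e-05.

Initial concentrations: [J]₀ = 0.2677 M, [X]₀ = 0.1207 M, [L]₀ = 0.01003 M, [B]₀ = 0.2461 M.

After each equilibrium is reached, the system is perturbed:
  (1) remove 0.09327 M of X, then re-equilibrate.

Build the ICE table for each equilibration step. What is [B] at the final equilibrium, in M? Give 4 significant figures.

[B]_eq = 0.001109 M

Q₀ = 1.4149e+07 vs Keq = 1.2170e-05 ⇒ Q>K, reverse
Step 1:
                   J          X          L          B
  Initial     0.2677     0.1207    0.01003     0.2461
  Change      0.1631     0.1631     0.2447    -0.2447
  Equil       0.4308     0.2838     0.2547   0.001443
  solve Keq expr → x = -0.08155; check Q = 1.2170e-05
Then remove 0.09327 M of X.
Step 2:
                   J          X          L          B
  Initial     0.4308     0.1905     0.2547   0.001443
  Change  2.2264e-04 2.2264e-04 3.3396e-04 -3.3396e-04
  Equil        0.431     0.1908      0.255   0.001109
  solve Keq expr → x = -1.1132e-04; check Q = 1.2170e-05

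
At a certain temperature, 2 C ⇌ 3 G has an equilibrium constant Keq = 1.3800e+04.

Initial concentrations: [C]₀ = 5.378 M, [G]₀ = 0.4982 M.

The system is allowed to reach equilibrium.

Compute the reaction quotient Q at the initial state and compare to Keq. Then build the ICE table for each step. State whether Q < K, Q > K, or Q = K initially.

Q₀ = 0.004275 vs Keq = 1.3800e+04 ⇒ Q<K, forward
Step 1:
                    C           G
  init          5.378      0.4982
  Δ            -5.176       7.764
  eq           0.2022       8.262
  solve Keq expr → x = 2.588; check Q = 1.3800e+04

Q₀ = 0.004275; Q < K (proceeds forward)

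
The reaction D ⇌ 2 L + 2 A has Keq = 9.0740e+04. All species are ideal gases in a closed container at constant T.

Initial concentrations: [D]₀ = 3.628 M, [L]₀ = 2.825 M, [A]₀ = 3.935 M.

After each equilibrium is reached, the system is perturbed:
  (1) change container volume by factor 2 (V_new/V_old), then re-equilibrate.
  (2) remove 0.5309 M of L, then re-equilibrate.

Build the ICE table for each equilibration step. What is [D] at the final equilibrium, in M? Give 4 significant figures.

Q₀ = 34.06 vs Keq = 9.0740e+04 ⇒ Q<K, forward
Step 1:
                  D         L         A
  Initial     3.628     2.825     3.935
  Change     -3.501     7.001     7.001
  Equil      0.1273     9.826     10.94
  solve Keq expr → x = 3.501; check Q = 9.0740e+04
Then change container volume by factor 2 (V_new/V_old).
Step 2:
                  D         L         A
  Initial   0.06364     4.913     5.468
  Change   -0.05499      0.11      0.11
  Equil    0.008653     5.023     5.578
  solve Keq expr → x = 0.05499; check Q = 9.0740e+04
Then remove 0.5309 M of L.
Step 3:
                  D         L         A
  Initial  0.008653     4.492     5.578
  Change  -0.001713  0.003427  0.003427
  Equil    0.006939     4.496     5.582
  solve Keq expr → x = 0.001713; check Q = 9.0740e+04

[D]_eq = 0.006939 M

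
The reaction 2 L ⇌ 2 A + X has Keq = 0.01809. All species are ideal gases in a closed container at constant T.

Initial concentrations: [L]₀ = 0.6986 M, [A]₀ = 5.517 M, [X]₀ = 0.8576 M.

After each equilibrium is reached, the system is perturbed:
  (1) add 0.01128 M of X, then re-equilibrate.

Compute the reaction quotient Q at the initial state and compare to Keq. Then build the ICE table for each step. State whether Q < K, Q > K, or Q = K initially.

Q₀ = 53.49 vs Keq = 0.01809 ⇒ Q>K, reverse
Step 1:
                    L           A           X
  Initial      0.6986       5.517      0.8576
  Change        1.701      -1.701     -0.8504
  Equil         2.399       3.816    0.007152
  solve Keq expr → x = -0.8504; check Q = 0.01809
Then add 0.01128 M of X.
Step 2:
                    L           A           X
  Initial       2.399       3.816     0.01843
  Change      0.02212    -0.02212    -0.01106
  Equil         2.422       3.794     0.00737
  solve Keq expr → x = -0.01106; check Q = 0.01809

Q₀ = 53.49; Q > K (proceeds reverse)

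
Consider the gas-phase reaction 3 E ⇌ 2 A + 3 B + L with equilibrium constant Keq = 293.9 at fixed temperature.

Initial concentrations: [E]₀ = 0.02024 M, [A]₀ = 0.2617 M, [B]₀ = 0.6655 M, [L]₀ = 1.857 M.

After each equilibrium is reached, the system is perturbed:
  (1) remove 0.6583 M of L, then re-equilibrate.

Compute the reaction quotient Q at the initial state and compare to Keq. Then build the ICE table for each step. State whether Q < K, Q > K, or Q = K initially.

Q₀ = 4521; Q > K (proceeds reverse)

Q₀ = 4521 vs Keq = 293.9 ⇒ Q>K, reverse
Step 1:
                   E          A          B          L
  Initial    0.02024     0.2617     0.6655      1.857
  Change     0.02591   -0.01727   -0.02591  -0.008637
  Equil      0.04615     0.2444     0.6396      1.848
  solve Keq expr → x = -0.008637; check Q = 293.9
Then remove 0.6583 M of L.
Step 2:
                   E          A          B          L
  Initial    0.04615     0.2444     0.6396       1.19
  Change   -0.005531   0.003687   0.005531   0.001844
  Equil      0.04062     0.2481     0.6451      1.192
  solve Keq expr → x = 0.001844; check Q = 293.9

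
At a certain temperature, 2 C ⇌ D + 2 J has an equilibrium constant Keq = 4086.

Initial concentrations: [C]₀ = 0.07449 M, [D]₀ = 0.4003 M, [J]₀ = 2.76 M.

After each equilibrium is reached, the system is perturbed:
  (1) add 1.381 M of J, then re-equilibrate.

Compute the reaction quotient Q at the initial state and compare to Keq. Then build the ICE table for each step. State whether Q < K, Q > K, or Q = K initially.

Q₀ = 549.6; Q < K (proceeds forward)

Q₀ = 549.6 vs Keq = 4086 ⇒ Q<K, forward
Step 1:
                  C         D         J
  I         0.07449    0.4003      2.76
  C        -0.04593   0.02297   0.04593
  E         0.02856    0.4233     2.806
  solve Keq expr → x = 0.02297; check Q = 4086
Then add 1.381 M of J.
Step 2:
                  C         D         J
  I         0.02856    0.4233     4.187
  C         0.01358 -0.006788  -0.01358
  E         0.04213    0.4165     4.173
  solve Keq expr → x = -0.006788; check Q = 4086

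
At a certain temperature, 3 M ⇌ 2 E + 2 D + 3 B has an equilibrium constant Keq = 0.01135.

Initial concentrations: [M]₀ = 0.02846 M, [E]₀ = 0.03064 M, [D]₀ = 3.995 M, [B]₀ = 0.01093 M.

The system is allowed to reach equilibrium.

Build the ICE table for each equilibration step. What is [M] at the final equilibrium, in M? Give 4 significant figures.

[M]_eq = 0.02153 M

Q₀ = 8.4872e-04 vs Keq = 0.01135 ⇒ Q<K, forward
Step 1:
                   M          E          D          B
  I          0.02846    0.03064      3.995    0.01093
  C        -0.006929   0.004619   0.004619   0.006929
  E          0.02153    0.03526          4    0.01786
  solve Keq expr → x = 0.00231; check Q = 0.01135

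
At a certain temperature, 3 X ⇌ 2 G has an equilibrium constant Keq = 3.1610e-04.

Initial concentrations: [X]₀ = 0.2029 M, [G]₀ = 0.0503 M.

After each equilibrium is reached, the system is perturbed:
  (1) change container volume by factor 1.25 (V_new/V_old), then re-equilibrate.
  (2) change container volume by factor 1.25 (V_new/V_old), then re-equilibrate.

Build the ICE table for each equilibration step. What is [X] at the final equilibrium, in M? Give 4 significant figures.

[X]_eq = 0.1762 M

Q₀ = 0.3029 vs Keq = 3.1610e-04 ⇒ Q>K, reverse
Step 1:
                  X         G
  init       0.2029    0.0503
  Δ         0.07161  -0.04774
  eq         0.2745  0.002557
  solve Keq expr → x = -0.02387; check Q = 3.1610e-04
Then change container volume by factor 1.25 (V_new/V_old).
Step 2:
                  X         G
  init       0.2196  0.002046
  Δ       3.1800e-04 -2.1200e-04
  eq         0.2199  0.001834
  solve Keq expr → x = -1.0600e-04; check Q = 3.1610e-04
Then change container volume by factor 1.25 (V_new/V_old).
Step 3:
                  X         G
  init       0.1759  0.001467
  Δ       2.2848e-04 -1.5232e-04
  eq         0.1762  0.001315
  solve Keq expr → x = -7.6159e-05; check Q = 3.1610e-04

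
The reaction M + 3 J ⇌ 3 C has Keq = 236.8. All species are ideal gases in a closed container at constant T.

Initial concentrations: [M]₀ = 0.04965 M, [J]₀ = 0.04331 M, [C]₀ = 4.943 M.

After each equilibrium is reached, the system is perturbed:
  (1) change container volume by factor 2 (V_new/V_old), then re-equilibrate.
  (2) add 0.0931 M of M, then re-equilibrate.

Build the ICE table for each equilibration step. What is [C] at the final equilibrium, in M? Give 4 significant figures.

[C]_eq = 1.997 M

Q₀ = 2.9942e+07 vs Keq = 236.8 ⇒ Q>K, reverse
Step 1:
                    M           J           C
  init        0.04965     0.04331       4.943
  Δ            0.2966      0.8897     -0.8897
  eq           0.3462       0.933       4.053
  solve Keq expr → x = -0.2966; check Q = 236.8
Then change container volume by factor 2 (V_new/V_old).
Step 2:
                    M           J           C
  init         0.1731      0.4665       2.027
  Δ           0.02492     0.07476    -0.07476
  eq            0.198      0.5413       1.952
  solve Keq expr → x = -0.02492; check Q = 236.8
Then add 0.0931 M of M.
Step 3:
                    M           J           C
  init         0.2911      0.5413       1.952
  Δ          -0.01514    -0.04542     0.04542
  eq            0.276      0.4959       1.997
  solve Keq expr → x = 0.01514; check Q = 236.8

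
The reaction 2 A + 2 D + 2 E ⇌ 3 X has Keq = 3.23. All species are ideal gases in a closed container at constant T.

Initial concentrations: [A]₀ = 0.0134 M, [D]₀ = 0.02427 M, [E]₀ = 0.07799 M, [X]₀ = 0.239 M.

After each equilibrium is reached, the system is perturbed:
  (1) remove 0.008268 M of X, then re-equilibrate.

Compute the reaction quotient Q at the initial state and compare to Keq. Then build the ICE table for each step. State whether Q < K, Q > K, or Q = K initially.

Q₀ = 2.1221e+07; Q > K (proceeds reverse)

Q₀ = 2.1221e+07 vs Keq = 3.23 ⇒ Q>K, reverse
Step 1:
                  A         D         E         X
  I          0.0134   0.02427   0.07799     0.239
  C          0.1316    0.1316    0.1316   -0.1973
  E           0.145    0.1558    0.2095   0.04167
  solve Keq expr → x = -0.06578; check Q = 3.23
Then remove 0.008268 M of X.
Step 2:
                  A         D         E         X
  I           0.145    0.1558    0.2095    0.0334
  C       -0.004142 -0.004142 -0.004142  0.006212
  E          0.1408    0.1517    0.2054   0.03961
  solve Keq expr → x = 0.002071; check Q = 3.23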